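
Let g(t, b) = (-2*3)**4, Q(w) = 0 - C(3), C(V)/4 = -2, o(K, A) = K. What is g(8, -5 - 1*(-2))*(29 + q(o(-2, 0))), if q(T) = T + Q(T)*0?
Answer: 34992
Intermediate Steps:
C(V) = -8 (C(V) = 4*(-2) = -8)
Q(w) = 8 (Q(w) = 0 - 1*(-8) = 0 + 8 = 8)
g(t, b) = 1296 (g(t, b) = (-6)**4 = 1296)
q(T) = T (q(T) = T + 8*0 = T + 0 = T)
g(8, -5 - 1*(-2))*(29 + q(o(-2, 0))) = 1296*(29 - 2) = 1296*27 = 34992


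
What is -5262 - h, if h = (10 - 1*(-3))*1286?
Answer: -21980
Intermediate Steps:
h = 16718 (h = (10 + 3)*1286 = 13*1286 = 16718)
-5262 - h = -5262 - 1*16718 = -5262 - 16718 = -21980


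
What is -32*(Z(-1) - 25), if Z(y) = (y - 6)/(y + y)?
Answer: 688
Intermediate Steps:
Z(y) = (-6 + y)/(2*y) (Z(y) = (-6 + y)/((2*y)) = (-6 + y)*(1/(2*y)) = (-6 + y)/(2*y))
-32*(Z(-1) - 25) = -32*((½)*(-6 - 1)/(-1) - 25) = -32*((½)*(-1)*(-7) - 25) = -32*(7/2 - 25) = -32*(-43/2) = 688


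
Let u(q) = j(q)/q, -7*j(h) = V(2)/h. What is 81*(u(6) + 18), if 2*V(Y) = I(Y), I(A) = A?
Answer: 40815/28 ≈ 1457.7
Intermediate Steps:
V(Y) = Y/2
j(h) = -1/(7*h) (j(h) = -(½)*2/(7*h) = -1/(7*h))
u(q) = -1/(7*q²) (u(q) = (-1/(7*q))/q = -1/(7*q²))
81*(u(6) + 18) = 81*(-⅐/6² + 18) = 81*(-⅐*1/36 + 18) = 81*(-1/252 + 18) = 81*(4535/252) = 40815/28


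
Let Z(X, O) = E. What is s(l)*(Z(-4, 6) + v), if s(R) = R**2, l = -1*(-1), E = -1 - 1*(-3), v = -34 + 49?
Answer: 17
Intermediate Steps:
v = 15
E = 2 (E = -1 + 3 = 2)
l = 1
Z(X, O) = 2
s(l)*(Z(-4, 6) + v) = 1**2*(2 + 15) = 1*17 = 17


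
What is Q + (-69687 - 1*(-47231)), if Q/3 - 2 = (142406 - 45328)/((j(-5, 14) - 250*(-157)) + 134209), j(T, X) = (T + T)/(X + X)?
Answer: -54513974174/2428421 ≈ -22448.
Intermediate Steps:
j(T, X) = T/X (j(T, X) = (2*T)/((2*X)) = (2*T)*(1/(2*X)) = T/X)
Q = 18647802/2428421 (Q = 6 + 3*((142406 - 45328)/((-5/14 - 250*(-157)) + 134209)) = 6 + 3*(97078/((-5*1/14 + 39250) + 134209)) = 6 + 3*(97078/((-5/14 + 39250) + 134209)) = 6 + 3*(97078/(549495/14 + 134209)) = 6 + 3*(97078/(2428421/14)) = 6 + 3*(97078*(14/2428421)) = 6 + 3*(1359092/2428421) = 6 + 4077276/2428421 = 18647802/2428421 ≈ 7.6790)
Q + (-69687 - 1*(-47231)) = 18647802/2428421 + (-69687 - 1*(-47231)) = 18647802/2428421 + (-69687 + 47231) = 18647802/2428421 - 22456 = -54513974174/2428421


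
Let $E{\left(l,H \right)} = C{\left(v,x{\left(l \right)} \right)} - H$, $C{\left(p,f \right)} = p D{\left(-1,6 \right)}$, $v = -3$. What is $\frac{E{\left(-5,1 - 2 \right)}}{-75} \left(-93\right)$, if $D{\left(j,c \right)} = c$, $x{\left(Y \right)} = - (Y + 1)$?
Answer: $- \frac{527}{25} \approx -21.08$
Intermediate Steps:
$x{\left(Y \right)} = -1 - Y$ ($x{\left(Y \right)} = - (1 + Y) = -1 - Y$)
$C{\left(p,f \right)} = 6 p$ ($C{\left(p,f \right)} = p 6 = 6 p$)
$E{\left(l,H \right)} = -18 - H$ ($E{\left(l,H \right)} = 6 \left(-3\right) - H = -18 - H$)
$\frac{E{\left(-5,1 - 2 \right)}}{-75} \left(-93\right) = \frac{-18 - \left(1 - 2\right)}{-75} \left(-93\right) = - \frac{-18 - \left(1 - 2\right)}{75} \left(-93\right) = - \frac{-18 - -1}{75} \left(-93\right) = - \frac{-18 + 1}{75} \left(-93\right) = \left(- \frac{1}{75}\right) \left(-17\right) \left(-93\right) = \frac{17}{75} \left(-93\right) = - \frac{527}{25}$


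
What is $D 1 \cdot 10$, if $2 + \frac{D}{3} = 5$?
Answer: $90$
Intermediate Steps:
$D = 9$ ($D = -6 + 3 \cdot 5 = -6 + 15 = 9$)
$D 1 \cdot 10 = 9 \cdot 1 \cdot 10 = 9 \cdot 10 = 90$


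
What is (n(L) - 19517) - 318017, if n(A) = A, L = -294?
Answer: -337828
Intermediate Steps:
(n(L) - 19517) - 318017 = (-294 - 19517) - 318017 = -19811 - 318017 = -337828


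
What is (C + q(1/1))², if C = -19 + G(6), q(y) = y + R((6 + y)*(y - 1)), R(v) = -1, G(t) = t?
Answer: 169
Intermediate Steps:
q(y) = -1 + y (q(y) = y - 1 = -1 + y)
C = -13 (C = -19 + 6 = -13)
(C + q(1/1))² = (-13 + (-1 + 1/1))² = (-13 + (-1 + 1))² = (-13 + 0)² = (-13)² = 169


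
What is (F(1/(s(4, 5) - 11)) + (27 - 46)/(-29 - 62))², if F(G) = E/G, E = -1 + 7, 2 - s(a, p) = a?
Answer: 50112241/8281 ≈ 6051.5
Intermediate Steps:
s(a, p) = 2 - a
E = 6
F(G) = 6/G
(F(1/(s(4, 5) - 11)) + (27 - 46)/(-29 - 62))² = (6/(1/((2 - 1*4) - 11)) + (27 - 46)/(-29 - 62))² = (6/(1/((2 - 4) - 11)) - 19/(-91))² = (6/(1/(-2 - 11)) - 19*(-1/91))² = (6/(1/(-13)) + 19/91)² = (6/(-1/13) + 19/91)² = (6*(-13) + 19/91)² = (-78 + 19/91)² = (-7079/91)² = 50112241/8281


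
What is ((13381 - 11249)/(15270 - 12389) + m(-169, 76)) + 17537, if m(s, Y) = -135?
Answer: 50137294/2881 ≈ 17403.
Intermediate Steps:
((13381 - 11249)/(15270 - 12389) + m(-169, 76)) + 17537 = ((13381 - 11249)/(15270 - 12389) - 135) + 17537 = (2132/2881 - 135) + 17537 = -386803/2881 + 17537 = 50137294/2881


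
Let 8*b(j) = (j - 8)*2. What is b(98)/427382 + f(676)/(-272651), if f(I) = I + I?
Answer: -1143371633/233052259364 ≈ -0.0049061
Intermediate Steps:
f(I) = 2*I
b(j) = -2 + j/4 (b(j) = ((j - 8)*2)/8 = ((-8 + j)*2)/8 = (-16 + 2*j)/8 = -2 + j/4)
b(98)/427382 + f(676)/(-272651) = (-2 + (1/4)*98)/427382 + (2*676)/(-272651) = (-2 + 49/2)*(1/427382) + 1352*(-1/272651) = (45/2)*(1/427382) - 1352/272651 = 45/854764 - 1352/272651 = -1143371633/233052259364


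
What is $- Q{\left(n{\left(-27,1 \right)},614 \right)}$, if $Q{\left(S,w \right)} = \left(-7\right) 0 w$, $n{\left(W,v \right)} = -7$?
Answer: $0$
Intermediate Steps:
$Q{\left(S,w \right)} = 0$ ($Q{\left(S,w \right)} = 0 w = 0$)
$- Q{\left(n{\left(-27,1 \right)},614 \right)} = \left(-1\right) 0 = 0$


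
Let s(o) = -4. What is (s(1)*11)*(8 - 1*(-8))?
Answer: -704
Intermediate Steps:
(s(1)*11)*(8 - 1*(-8)) = (-4*11)*(8 - 1*(-8)) = -44*(8 + 8) = -44*16 = -704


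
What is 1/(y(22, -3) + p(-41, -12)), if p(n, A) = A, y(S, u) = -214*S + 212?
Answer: -1/4508 ≈ -0.00022183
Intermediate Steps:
y(S, u) = 212 - 214*S
1/(y(22, -3) + p(-41, -12)) = 1/((212 - 214*22) - 12) = 1/((212 - 4708) - 12) = 1/(-4496 - 12) = 1/(-4508) = -1/4508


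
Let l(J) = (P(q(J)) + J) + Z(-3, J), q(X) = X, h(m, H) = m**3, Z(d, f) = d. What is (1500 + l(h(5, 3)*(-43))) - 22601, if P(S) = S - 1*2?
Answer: -31856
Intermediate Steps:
P(S) = -2 + S (P(S) = S - 2 = -2 + S)
l(J) = -5 + 2*J (l(J) = ((-2 + J) + J) - 3 = (-2 + 2*J) - 3 = -5 + 2*J)
(1500 + l(h(5, 3)*(-43))) - 22601 = (1500 + (-5 + 2*(5**3*(-43)))) - 22601 = (1500 + (-5 + 2*(125*(-43)))) - 22601 = (1500 + (-5 + 2*(-5375))) - 22601 = (1500 + (-5 - 10750)) - 22601 = (1500 - 10755) - 22601 = -9255 - 22601 = -31856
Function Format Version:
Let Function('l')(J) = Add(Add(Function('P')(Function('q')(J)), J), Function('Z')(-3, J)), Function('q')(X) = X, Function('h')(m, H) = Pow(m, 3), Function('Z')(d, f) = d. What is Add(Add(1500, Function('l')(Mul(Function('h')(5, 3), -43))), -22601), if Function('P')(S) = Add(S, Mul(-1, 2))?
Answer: -31856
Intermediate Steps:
Function('P')(S) = Add(-2, S) (Function('P')(S) = Add(S, -2) = Add(-2, S))
Function('l')(J) = Add(-5, Mul(2, J)) (Function('l')(J) = Add(Add(Add(-2, J), J), -3) = Add(Add(-2, Mul(2, J)), -3) = Add(-5, Mul(2, J)))
Add(Add(1500, Function('l')(Mul(Function('h')(5, 3), -43))), -22601) = Add(Add(1500, Add(-5, Mul(2, Mul(Pow(5, 3), -43)))), -22601) = Add(Add(1500, Add(-5, Mul(2, Mul(125, -43)))), -22601) = Add(Add(1500, Add(-5, Mul(2, -5375))), -22601) = Add(Add(1500, Add(-5, -10750)), -22601) = Add(Add(1500, -10755), -22601) = Add(-9255, -22601) = -31856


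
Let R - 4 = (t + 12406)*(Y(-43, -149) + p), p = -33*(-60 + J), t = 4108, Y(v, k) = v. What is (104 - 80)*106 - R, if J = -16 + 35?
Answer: -21630800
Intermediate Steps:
J = 19
p = 1353 (p = -33*(-60 + 19) = -33*(-41) = 1353)
R = 21633344 (R = 4 + (4108 + 12406)*(-43 + 1353) = 4 + 16514*1310 = 4 + 21633340 = 21633344)
(104 - 80)*106 - R = (104 - 80)*106 - 1*21633344 = 24*106 - 21633344 = 2544 - 21633344 = -21630800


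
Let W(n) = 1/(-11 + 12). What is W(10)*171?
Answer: 171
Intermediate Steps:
W(n) = 1 (W(n) = 1/1 = 1)
W(10)*171 = 1*171 = 171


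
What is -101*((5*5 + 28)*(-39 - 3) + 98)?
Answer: 214928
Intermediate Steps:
-101*((5*5 + 28)*(-39 - 3) + 98) = -101*((25 + 28)*(-42) + 98) = -101*(53*(-42) + 98) = -101*(-2226 + 98) = -101*(-2128) = 214928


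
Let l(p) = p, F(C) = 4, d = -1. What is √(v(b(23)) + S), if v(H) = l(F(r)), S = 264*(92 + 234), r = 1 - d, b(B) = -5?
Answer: 2*√21517 ≈ 293.37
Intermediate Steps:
r = 2 (r = 1 - 1*(-1) = 1 + 1 = 2)
S = 86064 (S = 264*326 = 86064)
v(H) = 4
√(v(b(23)) + S) = √(4 + 86064) = √86068 = 2*√21517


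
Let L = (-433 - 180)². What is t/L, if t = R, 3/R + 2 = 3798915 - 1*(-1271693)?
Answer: 1/635125515338 ≈ 1.5745e-12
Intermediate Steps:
R = 1/1690202 (R = 3/(-2 + (3798915 - 1*(-1271693))) = 3/(-2 + (3798915 + 1271693)) = 3/(-2 + 5070608) = 3/5070606 = 3*(1/5070606) = 1/1690202 ≈ 5.9165e-7)
L = 375769 (L = (-613)² = 375769)
t = 1/1690202 ≈ 5.9165e-7
t/L = (1/1690202)/375769 = (1/1690202)*(1/375769) = 1/635125515338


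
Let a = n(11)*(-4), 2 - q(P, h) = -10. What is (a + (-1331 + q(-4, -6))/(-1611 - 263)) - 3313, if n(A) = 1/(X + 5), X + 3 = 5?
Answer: -43458197/13118 ≈ -3312.9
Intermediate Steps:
q(P, h) = 12 (q(P, h) = 2 - 1*(-10) = 2 + 10 = 12)
X = 2 (X = -3 + 5 = 2)
n(A) = ⅐ (n(A) = 1/(2 + 5) = 1/7 = ⅐)
a = -4/7 (a = (⅐)*(-4) = -4/7 ≈ -0.57143)
(a + (-1331 + q(-4, -6))/(-1611 - 263)) - 3313 = (-4/7 + (-1331 + 12)/(-1611 - 263)) - 3313 = (-4/7 - 1319/(-1874)) - 3313 = (-4/7 - 1319*(-1/1874)) - 3313 = (-4/7 + 1319/1874) - 3313 = 1737/13118 - 3313 = -43458197/13118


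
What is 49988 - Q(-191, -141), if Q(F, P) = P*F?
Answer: 23057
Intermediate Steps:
Q(F, P) = F*P
49988 - Q(-191, -141) = 49988 - (-191)*(-141) = 49988 - 1*26931 = 49988 - 26931 = 23057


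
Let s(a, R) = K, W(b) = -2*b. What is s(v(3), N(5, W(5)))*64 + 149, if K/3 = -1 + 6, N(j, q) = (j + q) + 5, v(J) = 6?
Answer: 1109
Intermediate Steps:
N(j, q) = 5 + j + q
K = 15 (K = 3*(-1 + 6) = 3*5 = 15)
s(a, R) = 15
s(v(3), N(5, W(5)))*64 + 149 = 15*64 + 149 = 960 + 149 = 1109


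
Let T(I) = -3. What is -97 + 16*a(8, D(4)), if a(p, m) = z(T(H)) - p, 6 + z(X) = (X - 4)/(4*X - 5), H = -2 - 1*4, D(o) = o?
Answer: -5345/17 ≈ -314.41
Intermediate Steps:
H = -6 (H = -2 - 4 = -6)
z(X) = -6 + (-4 + X)/(-5 + 4*X) (z(X) = -6 + (X - 4)/(4*X - 5) = -6 + (-4 + X)/(-5 + 4*X))
a(p, m) = -95/17 - p (a(p, m) = (26 - 23*(-3))/(-5 + 4*(-3)) - p = (26 + 69)/(-5 - 12) - p = 95/(-17) - p = -1/17*95 - p = -95/17 - p)
-97 + 16*a(8, D(4)) = -97 + 16*(-95/17 - 1*8) = -97 + 16*(-95/17 - 8) = -97 + 16*(-231/17) = -97 - 3696/17 = -5345/17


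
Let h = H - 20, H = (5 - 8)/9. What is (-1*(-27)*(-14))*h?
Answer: 7686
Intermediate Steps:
H = -⅓ (H = -3*⅑ = -⅓ ≈ -0.33333)
h = -61/3 (h = -⅓ - 20 = -61/3 ≈ -20.333)
(-1*(-27)*(-14))*h = (-1*(-27)*(-14))*(-61/3) = (27*(-14))*(-61/3) = -378*(-61/3) = 7686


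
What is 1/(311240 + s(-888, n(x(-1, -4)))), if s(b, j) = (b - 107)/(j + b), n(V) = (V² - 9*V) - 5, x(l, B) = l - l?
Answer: 893/277938315 ≈ 3.2129e-6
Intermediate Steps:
x(l, B) = 0
n(V) = -5 + V² - 9*V
s(b, j) = (-107 + b)/(b + j)
1/(311240 + s(-888, n(x(-1, -4)))) = 1/(311240 + (-107 - 888)/(-888 + (-5 + 0² - 9*0))) = 1/(311240 - 995/(-888 + (-5 + 0 + 0))) = 1/(311240 - 995/(-888 - 5)) = 1/(311240 - 995/(-893)) = 1/(311240 - 1/893*(-995)) = 1/(311240 + 995/893) = 1/(277938315/893) = 893/277938315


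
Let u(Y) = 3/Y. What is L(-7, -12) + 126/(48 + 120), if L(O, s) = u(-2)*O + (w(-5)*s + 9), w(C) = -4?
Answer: 273/4 ≈ 68.250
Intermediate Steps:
L(O, s) = 9 - 4*s - 3*O/2 (L(O, s) = (3/(-2))*O + (-4*s + 9) = (3*(-1/2))*O + (9 - 4*s) = -3*O/2 + (9 - 4*s) = 9 - 4*s - 3*O/2)
L(-7, -12) + 126/(48 + 120) = (9 - 4*(-12) - 3/2*(-7)) + 126/(48 + 120) = (9 + 48 + 21/2) + 126/168 = 135/2 + (1/168)*126 = 135/2 + 3/4 = 273/4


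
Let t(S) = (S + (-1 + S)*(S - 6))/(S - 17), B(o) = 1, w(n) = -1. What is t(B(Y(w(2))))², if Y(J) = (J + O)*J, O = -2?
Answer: 1/256 ≈ 0.0039063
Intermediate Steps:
Y(J) = J*(-2 + J) (Y(J) = (J - 2)*J = (-2 + J)*J = J*(-2 + J))
t(S) = (S + (-1 + S)*(-6 + S))/(-17 + S)
t(B(Y(w(2))))² = ((6 + 1² - 6*1)/(-17 + 1))² = ((6 + 1 - 6)/(-16))² = (-1/16*1)² = (-1/16)² = 1/256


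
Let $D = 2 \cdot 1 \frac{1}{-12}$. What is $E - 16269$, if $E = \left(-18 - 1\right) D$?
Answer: $- \frac{97595}{6} \approx -16266.0$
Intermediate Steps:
$D = - \frac{1}{6}$ ($D = 2 \cdot 1 \left(- \frac{1}{12}\right) = 2 \left(- \frac{1}{12}\right) = - \frac{1}{6} \approx -0.16667$)
$E = \frac{19}{6}$ ($E = \left(-18 - 1\right) \left(- \frac{1}{6}\right) = \left(-19\right) \left(- \frac{1}{6}\right) = \frac{19}{6} \approx 3.1667$)
$E - 16269 = \frac{19}{6} - 16269 = - \frac{97595}{6}$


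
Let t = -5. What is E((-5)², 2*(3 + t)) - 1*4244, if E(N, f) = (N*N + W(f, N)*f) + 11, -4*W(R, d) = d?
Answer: -3583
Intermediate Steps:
W(R, d) = -d/4
E(N, f) = 11 + N² - N*f/4 (E(N, f) = (N*N + (-N/4)*f) + 11 = (N² - N*f/4) + 11 = 11 + N² - N*f/4)
E((-5)², 2*(3 + t)) - 1*4244 = (11 + ((-5)²)² - ¼*(-5)²*2*(3 - 5)) - 1*4244 = (11 + 25² - ¼*25*2*(-2)) - 4244 = (11 + 625 - ¼*25*(-4)) - 4244 = (11 + 625 + 25) - 4244 = 661 - 4244 = -3583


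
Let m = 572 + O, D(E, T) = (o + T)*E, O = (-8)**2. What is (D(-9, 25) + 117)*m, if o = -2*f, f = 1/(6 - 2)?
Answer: -65826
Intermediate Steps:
f = 1/4 ≈ 0.25000
o = -1/2 (o = -2*1/4 = -1/2 ≈ -0.50000)
O = 64
D(E, T) = E*(-1/2 + T) (D(E, T) = (-1/2 + T)*E = E*(-1/2 + T))
m = 636 (m = 572 + 64 = 636)
(D(-9, 25) + 117)*m = (-9*(-1/2 + 25) + 117)*636 = (-9*49/2 + 117)*636 = (-441/2 + 117)*636 = -207/2*636 = -65826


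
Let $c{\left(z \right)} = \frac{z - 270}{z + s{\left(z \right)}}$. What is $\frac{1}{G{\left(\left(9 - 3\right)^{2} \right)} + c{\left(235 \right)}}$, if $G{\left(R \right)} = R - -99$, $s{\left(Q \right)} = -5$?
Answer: $\frac{46}{6203} \approx 0.0074158$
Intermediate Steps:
$c{\left(z \right)} = \frac{-270 + z}{-5 + z}$ ($c{\left(z \right)} = \frac{z - 270}{z - 5} = \frac{-270 + z}{-5 + z}$)
$G{\left(R \right)} = 99 + R$ ($G{\left(R \right)} = R + 99 = 99 + R$)
$\frac{1}{G{\left(\left(9 - 3\right)^{2} \right)} + c{\left(235 \right)}} = \frac{1}{\left(99 + \left(9 - 3\right)^{2}\right) + \frac{-270 + 235}{-5 + 235}} = \frac{1}{\left(99 + 6^{2}\right) + \frac{1}{230} \left(-35\right)} = \frac{1}{\left(99 + 36\right) + \frac{1}{230} \left(-35\right)} = \frac{1}{135 - \frac{7}{46}} = \frac{1}{\frac{6203}{46}} = \frac{46}{6203}$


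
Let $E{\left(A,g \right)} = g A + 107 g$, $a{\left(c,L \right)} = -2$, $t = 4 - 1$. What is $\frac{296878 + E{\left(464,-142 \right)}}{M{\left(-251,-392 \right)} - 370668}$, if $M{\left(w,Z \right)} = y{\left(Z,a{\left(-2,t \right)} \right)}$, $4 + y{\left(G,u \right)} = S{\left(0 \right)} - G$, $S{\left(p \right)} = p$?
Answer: $- \frac{53949}{92570} \approx -0.58279$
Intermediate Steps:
$t = 3$
$E{\left(A,g \right)} = 107 g + A g$ ($E{\left(A,g \right)} = A g + 107 g = 107 g + A g$)
$y{\left(G,u \right)} = -4 - G$ ($y{\left(G,u \right)} = -4 + \left(0 - G\right) = -4 - G$)
$M{\left(w,Z \right)} = -4 - Z$
$\frac{296878 + E{\left(464,-142 \right)}}{M{\left(-251,-392 \right)} - 370668} = \frac{296878 - 142 \left(107 + 464\right)}{\left(-4 - -392\right) - 370668} = \frac{296878 - 81082}{\left(-4 + 392\right) - 370668} = \frac{296878 - 81082}{388 - 370668} = \frac{215796}{-370280} = 215796 \left(- \frac{1}{370280}\right) = - \frac{53949}{92570}$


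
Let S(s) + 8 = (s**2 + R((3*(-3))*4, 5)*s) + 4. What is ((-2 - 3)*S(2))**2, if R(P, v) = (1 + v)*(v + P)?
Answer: 3459600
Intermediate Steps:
R(P, v) = (1 + v)*(P + v)
S(s) = -4 + s**2 - 186*s (S(s) = -8 + ((s**2 + ((3*(-3))*4 + 5 + 5**2 + ((3*(-3))*4)*5)*s) + 4) = -8 + ((s**2 + (-9*4 + 5 + 25 - 9*4*5)*s) + 4) = -8 + ((s**2 + (-36 + 5 + 25 - 36*5)*s) + 4) = -8 + ((s**2 + (-36 + 5 + 25 - 180)*s) + 4) = -8 + ((s**2 - 186*s) + 4) = -8 + (4 + s**2 - 186*s) = -4 + s**2 - 186*s)
((-2 - 3)*S(2))**2 = ((-2 - 3)*(-4 + 2**2 - 186*2))**2 = (-5*(-4 + 4 - 372))**2 = (-5*(-372))**2 = 1860**2 = 3459600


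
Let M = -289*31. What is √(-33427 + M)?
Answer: I*√42386 ≈ 205.88*I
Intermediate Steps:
M = -8959
√(-33427 + M) = √(-33427 - 8959) = √(-42386) = I*√42386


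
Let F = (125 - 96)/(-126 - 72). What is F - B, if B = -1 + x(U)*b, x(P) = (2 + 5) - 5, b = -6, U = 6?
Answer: 2545/198 ≈ 12.854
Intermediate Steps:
x(P) = 2 (x(P) = 7 - 5 = 2)
B = -13 (B = -1 + 2*(-6) = -1 - 12 = -13)
F = -29/198 (F = 29/(-198) = 29*(-1/198) = -29/198 ≈ -0.14646)
F - B = -29/198 - 1*(-13) = -29/198 + 13 = 2545/198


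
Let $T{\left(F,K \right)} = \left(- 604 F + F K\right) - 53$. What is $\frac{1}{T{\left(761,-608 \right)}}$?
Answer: $- \frac{1}{922385} \approx -1.0841 \cdot 10^{-6}$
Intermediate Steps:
$T{\left(F,K \right)} = -53 - 604 F + F K$
$\frac{1}{T{\left(761,-608 \right)}} = \frac{1}{-53 - 459644 + 761 \left(-608\right)} = \frac{1}{-53 - 459644 - 462688} = \frac{1}{-922385} = - \frac{1}{922385}$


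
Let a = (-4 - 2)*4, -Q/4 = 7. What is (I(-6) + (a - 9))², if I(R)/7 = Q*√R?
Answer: -229407 + 12936*I*√6 ≈ -2.2941e+5 + 31687.0*I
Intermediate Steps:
Q = -28 (Q = -4*7 = -28)
a = -24 (a = -6*4 = -24)
I(R) = -196*√R (I(R) = 7*(-28*√R) = -196*√R)
(I(-6) + (a - 9))² = (-196*I*√6 + (-24 - 9))² = (-196*I*√6 - 33)² = (-33 - 196*I*√6)²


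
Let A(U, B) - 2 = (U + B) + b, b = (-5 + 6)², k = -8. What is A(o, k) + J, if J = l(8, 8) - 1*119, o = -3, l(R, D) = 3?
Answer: -124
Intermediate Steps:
b = 1 (b = 1² = 1)
A(U, B) = 3 + B + U (A(U, B) = 2 + ((U + B) + 1) = 2 + ((B + U) + 1) = 2 + (1 + B + U) = 3 + B + U)
J = -116 (J = 3 - 1*119 = 3 - 119 = -116)
A(o, k) + J = (3 - 8 - 3) - 116 = -8 - 116 = -124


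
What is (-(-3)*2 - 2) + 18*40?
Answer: 724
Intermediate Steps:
(-(-3)*2 - 2) + 18*40 = (-1*(-6) - 2) + 720 = (6 - 2) + 720 = 4 + 720 = 724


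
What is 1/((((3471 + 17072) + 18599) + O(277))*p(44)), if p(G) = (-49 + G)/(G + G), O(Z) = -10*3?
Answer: -11/24445 ≈ -0.00044999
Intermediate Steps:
O(Z) = -30
p(G) = (-49 + G)/(2*G) (p(G) = (-49 + G)/((2*G)) = (-49 + G)*(1/(2*G)) = (-49 + G)/(2*G))
1/((((3471 + 17072) + 18599) + O(277))*p(44)) = 1/((((3471 + 17072) + 18599) - 30)*(((½)*(-49 + 44)/44))) = 1/(((20543 + 18599) - 30)*(((½)*(1/44)*(-5)))) = 1/((39142 - 30)*(-5/88)) = -88/5/39112 = (1/39112)*(-88/5) = -11/24445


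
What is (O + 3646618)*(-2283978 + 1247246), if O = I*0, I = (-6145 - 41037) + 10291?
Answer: -3780565572376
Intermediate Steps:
I = -36891 (I = -47182 + 10291 = -36891)
O = 0 (O = -36891*0 = 0)
(O + 3646618)*(-2283978 + 1247246) = (0 + 3646618)*(-2283978 + 1247246) = 3646618*(-1036732) = -3780565572376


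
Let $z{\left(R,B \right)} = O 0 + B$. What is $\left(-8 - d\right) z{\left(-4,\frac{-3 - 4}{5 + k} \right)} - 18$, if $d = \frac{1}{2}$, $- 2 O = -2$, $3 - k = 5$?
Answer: $\frac{11}{6} \approx 1.8333$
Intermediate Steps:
$k = -2$ ($k = 3 - 5 = -2$)
$O = 1$ ($O = \left(- \frac{1}{2}\right) \left(-2\right) = 1$)
$z{\left(R,B \right)} = B$ ($z{\left(R,B \right)} = 1 \cdot 0 + B = 0 + B = B$)
$d = \frac{1}{2} \approx 0.5$
$\left(-8 - d\right) z{\left(-4,\frac{-3 - 4}{5 + k} \right)} - 18 = \left(-8 - \frac{1}{2}\right) \frac{-3 - 4}{5 - 2} - 18 = \left(-8 - \frac{1}{2}\right) \left(- \frac{7}{3}\right) - 18 = - \frac{17 \left(\left(-7\right) \frac{1}{3}\right)}{2} - 18 = \left(- \frac{17}{2}\right) \left(- \frac{7}{3}\right) - 18 = \frac{119}{6} - 18 = \frac{11}{6}$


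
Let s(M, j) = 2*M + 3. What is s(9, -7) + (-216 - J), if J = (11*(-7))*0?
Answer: -195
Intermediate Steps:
J = 0 (J = -77*0 = 0)
s(M, j) = 3 + 2*M
s(9, -7) + (-216 - J) = (3 + 2*9) + (-216 - 1*0) = (3 + 18) + (-216 + 0) = 21 - 216 = -195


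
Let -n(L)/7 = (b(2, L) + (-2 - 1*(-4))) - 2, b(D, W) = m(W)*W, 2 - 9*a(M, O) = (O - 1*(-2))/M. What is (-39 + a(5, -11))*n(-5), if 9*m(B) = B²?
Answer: -303800/81 ≈ -3750.6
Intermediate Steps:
m(B) = B²/9
a(M, O) = 2/9 - (2 + O)/(9*M) (a(M, O) = 2/9 - (O - 1*(-2))/(9*M) = 2/9 - (O + 2)/(9*M) = 2/9 - (2 + O)/(9*M))
b(D, W) = W³/9 (b(D, W) = (W²/9)*W = W³/9)
n(L) = -7*L³/9 (n(L) = -7*((L³/9 + (-2 - 1*(-4))) - 2) = -7*((L³/9 + (-2 + 4)) - 2) = -7*((L³/9 + 2) - 2) = -7*((2 + L³/9) - 2) = -7*L³/9)
(-39 + a(5, -11))*n(-5) = (-39 + (⅑)*(-2 - 1*(-11) + 2*5)/5)*(-7/9*(-5)³) = (-39 + (⅑)*(⅕)*(-2 + 11 + 10))*(-7/9*(-125)) = (-39 + (⅑)*(⅕)*19)*(875/9) = (-39 + 19/45)*(875/9) = -1736/45*875/9 = -303800/81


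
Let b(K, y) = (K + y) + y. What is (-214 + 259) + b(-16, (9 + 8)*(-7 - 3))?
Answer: -311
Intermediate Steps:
b(K, y) = K + 2*y
(-214 + 259) + b(-16, (9 + 8)*(-7 - 3)) = (-214 + 259) + (-16 + 2*((9 + 8)*(-7 - 3))) = 45 + (-16 + 2*(17*(-10))) = 45 + (-16 + 2*(-170)) = 45 + (-16 - 340) = 45 - 356 = -311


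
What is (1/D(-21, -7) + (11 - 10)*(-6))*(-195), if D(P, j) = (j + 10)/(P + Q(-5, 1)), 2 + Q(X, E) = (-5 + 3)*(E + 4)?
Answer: 3315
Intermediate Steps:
Q(X, E) = -10 - 2*E (Q(X, E) = -2 + (-5 + 3)*(E + 4) = -2 - 2*(4 + E) = -2 + (-8 - 2*E) = -10 - 2*E)
D(P, j) = (10 + j)/(-12 + P) (D(P, j) = (j + 10)/(P + (-10 - 2*1)) = (10 + j)/(P + (-10 - 2)) = (10 + j)/(P - 12) = (10 + j)/(-12 + P))
(1/D(-21, -7) + (11 - 10)*(-6))*(-195) = (1/((10 - 7)/(-12 - 21)) + (11 - 10)*(-6))*(-195) = (1/(3/(-33)) + 1*(-6))*(-195) = (1/(-1/33*3) - 6)*(-195) = (1/(-1/11) - 6)*(-195) = (-11 - 6)*(-195) = -17*(-195) = 3315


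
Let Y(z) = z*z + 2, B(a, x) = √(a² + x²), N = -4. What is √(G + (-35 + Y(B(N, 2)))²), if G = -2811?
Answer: I*√2642 ≈ 51.4*I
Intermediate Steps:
Y(z) = 2 + z² (Y(z) = z² + 2 = 2 + z²)
√(G + (-35 + Y(B(N, 2)))²) = √(-2811 + (-35 + (2 + (√((-4)² + 2²))²))²) = √(-2811 + (-35 + (2 + (√(16 + 4))²))²) = √(-2811 + (-35 + (2 + (√20)²))²) = √(-2811 + (-35 + (2 + (2*√5)²))²) = √(-2811 + (-35 + (2 + 20))²) = √(-2811 + (-35 + 22)²) = √(-2811 + (-13)²) = √(-2811 + 169) = √(-2642) = I*√2642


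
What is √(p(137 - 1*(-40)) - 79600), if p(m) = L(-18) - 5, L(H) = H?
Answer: 9*I*√983 ≈ 282.18*I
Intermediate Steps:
p(m) = -23 (p(m) = -18 - 5 = -23)
√(p(137 - 1*(-40)) - 79600) = √(-23 - 79600) = √(-79623) = 9*I*√983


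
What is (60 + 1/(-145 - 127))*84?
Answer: 342699/68 ≈ 5039.7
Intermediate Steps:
(60 + 1/(-145 - 127))*84 = (60 + 1/(-272))*84 = (60 - 1/272)*84 = (16319/272)*84 = 342699/68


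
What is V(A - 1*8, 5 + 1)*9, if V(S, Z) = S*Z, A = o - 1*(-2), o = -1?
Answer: -378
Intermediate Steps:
A = 1 (A = -1 - 1*(-2) = -1 + 2 = 1)
V(A - 1*8, 5 + 1)*9 = ((1 - 1*8)*(5 + 1))*9 = ((1 - 8)*6)*9 = -7*6*9 = -42*9 = -378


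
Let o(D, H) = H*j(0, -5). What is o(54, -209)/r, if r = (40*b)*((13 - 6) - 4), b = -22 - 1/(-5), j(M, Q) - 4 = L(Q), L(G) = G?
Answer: -209/2616 ≈ -0.079893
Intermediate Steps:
j(M, Q) = 4 + Q
b = -109/5 (b = -22 - 1*(-1/5) = -22 + 1/5 = -109/5 ≈ -21.800)
o(D, H) = -H (o(D, H) = H*(4 - 5) = H*(-1) = -H)
r = -2616 (r = (40*(-109/5))*((13 - 6) - 4) = -872*(7 - 4) = -872*3 = -2616)
o(54, -209)/r = -1*(-209)/(-2616) = 209*(-1/2616) = -209/2616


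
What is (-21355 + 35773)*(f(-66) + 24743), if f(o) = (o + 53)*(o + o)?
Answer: 381485862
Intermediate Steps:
f(o) = 2*o*(53 + o) (f(o) = (53 + o)*(2*o) = 2*o*(53 + o))
(-21355 + 35773)*(f(-66) + 24743) = (-21355 + 35773)*(2*(-66)*(53 - 66) + 24743) = 14418*(2*(-66)*(-13) + 24743) = 14418*(1716 + 24743) = 14418*26459 = 381485862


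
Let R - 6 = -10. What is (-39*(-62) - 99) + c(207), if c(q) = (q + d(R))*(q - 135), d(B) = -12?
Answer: 16359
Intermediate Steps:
R = -4 (R = 6 - 10 = -4)
c(q) = (-135 + q)*(-12 + q) (c(q) = (q - 12)*(q - 135) = (-12 + q)*(-135 + q) = (-135 + q)*(-12 + q))
(-39*(-62) - 99) + c(207) = (-39*(-62) - 99) + (1620 + 207**2 - 147*207) = (2418 - 99) + (1620 + 42849 - 30429) = 2319 + 14040 = 16359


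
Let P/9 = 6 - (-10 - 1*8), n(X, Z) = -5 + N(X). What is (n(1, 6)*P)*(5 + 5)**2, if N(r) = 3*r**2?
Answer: -43200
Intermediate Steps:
n(X, Z) = -5 + 3*X**2
P = 216 (P = 9*(6 - (-10 - 1*8)) = 9*(6 - (-10 - 8)) = 9*(6 - 1*(-18)) = 9*(6 + 18) = 9*24 = 216)
(n(1, 6)*P)*(5 + 5)**2 = ((-5 + 3*1**2)*216)*(5 + 5)**2 = ((-5 + 3*1)*216)*10**2 = ((-5 + 3)*216)*100 = -2*216*100 = -432*100 = -43200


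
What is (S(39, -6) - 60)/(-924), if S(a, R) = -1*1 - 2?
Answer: 3/44 ≈ 0.068182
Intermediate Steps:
S(a, R) = -3 (S(a, R) = -1 - 2 = -3)
(S(39, -6) - 60)/(-924) = (-3 - 60)/(-924) = -1/924*(-63) = 3/44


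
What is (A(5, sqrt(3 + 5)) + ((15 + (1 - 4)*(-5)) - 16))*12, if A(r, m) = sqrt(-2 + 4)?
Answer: 168 + 12*sqrt(2) ≈ 184.97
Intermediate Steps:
A(r, m) = sqrt(2)
(A(5, sqrt(3 + 5)) + ((15 + (1 - 4)*(-5)) - 16))*12 = (sqrt(2) + ((15 + (1 - 4)*(-5)) - 16))*12 = (sqrt(2) + ((15 - 3*(-5)) - 16))*12 = (sqrt(2) + ((15 + 15) - 16))*12 = (sqrt(2) + (30 - 16))*12 = (sqrt(2) + 14)*12 = (14 + sqrt(2))*12 = 168 + 12*sqrt(2)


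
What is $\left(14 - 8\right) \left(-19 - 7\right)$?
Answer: $-156$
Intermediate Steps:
$\left(14 - 8\right) \left(-19 - 7\right) = 6 \left(-26\right) = -156$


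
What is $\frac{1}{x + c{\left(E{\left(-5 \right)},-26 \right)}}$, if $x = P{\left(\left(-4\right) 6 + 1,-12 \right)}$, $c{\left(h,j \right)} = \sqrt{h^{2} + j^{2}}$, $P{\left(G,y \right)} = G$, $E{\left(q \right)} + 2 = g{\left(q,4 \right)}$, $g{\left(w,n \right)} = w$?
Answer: $\frac{23}{196} + \frac{5 \sqrt{29}}{196} \approx 0.25472$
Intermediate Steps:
$E{\left(q \right)} = -2 + q$
$x = -23$ ($x = \left(-4\right) 6 + 1 = -24 + 1 = -23$)
$\frac{1}{x + c{\left(E{\left(-5 \right)},-26 \right)}} = \frac{1}{-23 + \sqrt{\left(-2 - 5\right)^{2} + \left(-26\right)^{2}}} = \frac{1}{-23 + \sqrt{\left(-7\right)^{2} + 676}} = \frac{1}{-23 + \sqrt{49 + 676}} = \frac{1}{-23 + \sqrt{725}} = \frac{1}{-23 + 5 \sqrt{29}}$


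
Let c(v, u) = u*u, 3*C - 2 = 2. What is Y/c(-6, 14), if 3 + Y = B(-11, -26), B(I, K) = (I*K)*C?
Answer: 1135/588 ≈ 1.9303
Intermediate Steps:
C = 4/3 (C = 2/3 + (1/3)*2 = 2/3 + 2/3 = 4/3 ≈ 1.3333)
c(v, u) = u**2
B(I, K) = 4*I*K/3 (B(I, K) = (I*K)*(4/3) = 4*I*K/3)
Y = 1135/3 (Y = -3 + (4/3)*(-11)*(-26) = -3 + 1144/3 = 1135/3 ≈ 378.33)
Y/c(-6, 14) = 1135/(3*(14**2)) = (1135/3)/196 = (1135/3)*(1/196) = 1135/588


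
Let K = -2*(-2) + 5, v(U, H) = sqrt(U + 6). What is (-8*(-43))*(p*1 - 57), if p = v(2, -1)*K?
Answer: -19608 + 6192*sqrt(2) ≈ -10851.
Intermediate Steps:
v(U, H) = sqrt(6 + U)
K = 9 (K = 4 + 5 = 9)
p = 18*sqrt(2) (p = sqrt(6 + 2)*9 = sqrt(8)*9 = (2*sqrt(2))*9 = 18*sqrt(2) ≈ 25.456)
(-8*(-43))*(p*1 - 57) = (-8*(-43))*((18*sqrt(2))*1 - 57) = 344*(18*sqrt(2) - 57) = 344*(-57 + 18*sqrt(2)) = -19608 + 6192*sqrt(2)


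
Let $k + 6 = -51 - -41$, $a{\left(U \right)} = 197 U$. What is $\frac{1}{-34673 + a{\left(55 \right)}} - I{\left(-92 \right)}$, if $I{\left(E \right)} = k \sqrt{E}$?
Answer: $- \frac{1}{23838} + 32 i \sqrt{23} \approx -4.195 \cdot 10^{-5} + 153.47 i$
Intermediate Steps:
$k = -16$ ($k = -6 - 10 = -16$)
$I{\left(E \right)} = - 16 \sqrt{E}$
$\frac{1}{-34673 + a{\left(55 \right)}} - I{\left(-92 \right)} = \frac{1}{-34673 + 197 \cdot 55} - - 16 \sqrt{-92} = \frac{1}{-34673 + 10835} - - 16 \cdot 2 i \sqrt{23} = \frac{1}{-23838} - - 32 i \sqrt{23} = - \frac{1}{23838} + 32 i \sqrt{23}$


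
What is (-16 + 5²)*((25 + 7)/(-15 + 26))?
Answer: 288/11 ≈ 26.182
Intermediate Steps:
(-16 + 5²)*((25 + 7)/(-15 + 26)) = (-16 + 25)*(32/11) = 9*(32*(1/11)) = 9*(32/11) = 288/11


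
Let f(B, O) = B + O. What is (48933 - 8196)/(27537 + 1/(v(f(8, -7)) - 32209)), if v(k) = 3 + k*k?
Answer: 1311935085/886829084 ≈ 1.4794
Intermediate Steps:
v(k) = 3 + k**2
(48933 - 8196)/(27537 + 1/(v(f(8, -7)) - 32209)) = (48933 - 8196)/(27537 + 1/((3 + (8 - 7)**2) - 32209)) = 40737/(27537 + 1/((3 + 1**2) - 32209)) = 40737/(27537 + 1/((3 + 1) - 32209)) = 40737/(27537 + 1/(4 - 32209)) = 40737/(27537 + 1/(-32205)) = 40737/(27537 - 1/32205) = 40737/(886829084/32205) = 40737*(32205/886829084) = 1311935085/886829084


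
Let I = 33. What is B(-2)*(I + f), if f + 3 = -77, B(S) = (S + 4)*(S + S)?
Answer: 376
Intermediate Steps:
B(S) = 2*S*(4 + S) (B(S) = (4 + S)*(2*S) = 2*S*(4 + S))
f = -80 (f = -3 - 77 = -80)
B(-2)*(I + f) = (2*(-2)*(4 - 2))*(33 - 80) = (2*(-2)*2)*(-47) = -8*(-47) = 376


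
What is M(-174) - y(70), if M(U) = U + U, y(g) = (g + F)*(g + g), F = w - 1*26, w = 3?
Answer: -6928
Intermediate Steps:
F = -23 (F = 3 - 1*26 = 3 - 26 = -23)
y(g) = 2*g*(-23 + g) (y(g) = (g - 23)*(g + g) = (-23 + g)*(2*g) = 2*g*(-23 + g))
M(U) = 2*U
M(-174) - y(70) = 2*(-174) - 2*70*(-23 + 70) = -348 - 2*70*47 = -348 - 1*6580 = -348 - 6580 = -6928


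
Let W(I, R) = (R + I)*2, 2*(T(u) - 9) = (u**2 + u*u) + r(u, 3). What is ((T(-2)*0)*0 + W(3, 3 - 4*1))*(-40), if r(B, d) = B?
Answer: -160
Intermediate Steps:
T(u) = 9 + u**2 + u/2 (T(u) = 9 + ((u**2 + u*u) + u)/2 = 9 + ((u**2 + u**2) + u)/2 = 9 + (2*u**2 + u)/2 = 9 + (u + 2*u**2)/2 = 9 + (u**2 + u/2) = 9 + u**2 + u/2)
W(I, R) = 2*I + 2*R (W(I, R) = (I + R)*2 = 2*I + 2*R)
((T(-2)*0)*0 + W(3, 3 - 4*1))*(-40) = (((9 + (-2)**2 + (1/2)*(-2))*0)*0 + (2*3 + 2*(3 - 4*1)))*(-40) = (((9 + 4 - 1)*0)*0 + (6 + 2*(3 - 4)))*(-40) = ((12*0)*0 + (6 + 2*(-1)))*(-40) = (0*0 + (6 - 2))*(-40) = (0 + 4)*(-40) = 4*(-40) = -160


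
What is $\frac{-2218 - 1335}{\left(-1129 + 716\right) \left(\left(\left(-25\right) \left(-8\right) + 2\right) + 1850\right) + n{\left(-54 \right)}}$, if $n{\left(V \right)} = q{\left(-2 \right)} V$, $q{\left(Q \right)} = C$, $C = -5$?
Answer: $\frac{3553}{847206} \approx 0.0041938$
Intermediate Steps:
$q{\left(Q \right)} = -5$
$n{\left(V \right)} = - 5 V$
$\frac{-2218 - 1335}{\left(-1129 + 716\right) \left(\left(\left(-25\right) \left(-8\right) + 2\right) + 1850\right) + n{\left(-54 \right)}} = \frac{-2218 - 1335}{\left(-1129 + 716\right) \left(\left(\left(-25\right) \left(-8\right) + 2\right) + 1850\right) - -270} = - \frac{3553}{- 413 \left(\left(200 + 2\right) + 1850\right) + 270} = - \frac{3553}{- 413 \left(202 + 1850\right) + 270} = - \frac{3553}{\left(-413\right) 2052 + 270} = - \frac{3553}{-847476 + 270} = - \frac{3553}{-847206} = \left(-3553\right) \left(- \frac{1}{847206}\right) = \frac{3553}{847206}$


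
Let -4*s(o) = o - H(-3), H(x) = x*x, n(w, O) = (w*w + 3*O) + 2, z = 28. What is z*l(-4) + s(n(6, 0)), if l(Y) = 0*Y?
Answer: -29/4 ≈ -7.2500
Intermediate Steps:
l(Y) = 0
n(w, O) = 2 + w**2 + 3*O (n(w, O) = (w**2 + 3*O) + 2 = 2 + w**2 + 3*O)
H(x) = x**2
s(o) = 9/4 - o/4 (s(o) = -(o - 1*(-3)**2)/4 = -(o - 1*9)/4 = -(o - 9)/4 = -(-9 + o)/4 = 9/4 - o/4)
z*l(-4) + s(n(6, 0)) = 28*0 + (9/4 - (2 + 6**2 + 3*0)/4) = 0 + (9/4 - (2 + 36 + 0)/4) = 0 + (9/4 - 1/4*38) = 0 + (9/4 - 19/2) = 0 - 29/4 = -29/4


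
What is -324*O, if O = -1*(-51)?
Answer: -16524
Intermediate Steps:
O = 51
-324*O = -324*51 = -16524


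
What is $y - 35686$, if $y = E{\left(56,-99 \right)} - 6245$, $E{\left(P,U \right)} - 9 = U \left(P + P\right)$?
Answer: $-53010$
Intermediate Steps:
$E{\left(P,U \right)} = 9 + 2 P U$ ($E{\left(P,U \right)} = 9 + U \left(P + P\right) = 9 + U 2 P = 9 + 2 P U$)
$y = -17324$ ($y = \left(9 + 2 \cdot 56 \left(-99\right)\right) - 6245 = \left(9 - 11088\right) - 6245 = -11079 - 6245 = -17324$)
$y - 35686 = -17324 - 35686 = -53010$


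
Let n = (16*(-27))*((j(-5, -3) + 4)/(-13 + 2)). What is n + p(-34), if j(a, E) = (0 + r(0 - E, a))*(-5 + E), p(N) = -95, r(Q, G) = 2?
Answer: -6229/11 ≈ -566.27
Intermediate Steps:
j(a, E) = -10 + 2*E (j(a, E) = (0 + 2)*(-5 + E) = 2*(-5 + E) = -10 + 2*E)
n = -5184/11 (n = (16*(-27))*(((-10 + 2*(-3)) + 4)/(-13 + 2)) = -432*((-10 - 6) + 4)/(-11) = -432*(-16 + 4)*(-1)/11 = -(-5184)*(-1)/11 = -432*12/11 = -5184/11 ≈ -471.27)
n + p(-34) = -5184/11 - 95 = -6229/11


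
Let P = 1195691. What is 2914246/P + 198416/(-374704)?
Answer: 53420962983/28001887529 ≈ 1.9078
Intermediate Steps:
2914246/P + 198416/(-374704) = 2914246/1195691 + 198416/(-374704) = 2914246*(1/1195691) + 198416*(-1/374704) = 2914246/1195691 - 12401/23419 = 53420962983/28001887529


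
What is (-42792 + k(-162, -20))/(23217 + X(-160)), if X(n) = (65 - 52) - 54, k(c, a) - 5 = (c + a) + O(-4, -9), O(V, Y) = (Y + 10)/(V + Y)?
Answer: -279299/150644 ≈ -1.8540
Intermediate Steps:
O(V, Y) = (10 + Y)/(V + Y)
k(c, a) = 64/13 + a + c (k(c, a) = 5 + ((c + a) + (10 - 9)/(-4 - 9)) = 5 + ((a + c) + 1/(-13)) = 5 + ((a + c) - 1/13*1) = 5 + ((a + c) - 1/13) = 5 + (-1/13 + a + c) = 64/13 + a + c)
X(n) = -41 (X(n) = 13 - 54 = -41)
(-42792 + k(-162, -20))/(23217 + X(-160)) = (-42792 + (64/13 - 20 - 162))/(23217 - 41) = (-42792 - 2302/13)/23176 = -558598/13*1/23176 = -279299/150644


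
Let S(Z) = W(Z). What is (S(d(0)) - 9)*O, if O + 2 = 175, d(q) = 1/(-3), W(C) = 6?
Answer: -519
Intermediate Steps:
d(q) = -⅓
S(Z) = 6
O = 173 (O = -2 + 175 = 173)
(S(d(0)) - 9)*O = (6 - 9)*173 = -3*173 = -519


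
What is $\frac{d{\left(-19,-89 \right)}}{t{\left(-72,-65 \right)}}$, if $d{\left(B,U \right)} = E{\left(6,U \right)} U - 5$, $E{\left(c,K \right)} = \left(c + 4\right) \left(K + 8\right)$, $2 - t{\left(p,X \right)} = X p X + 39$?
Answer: $\frac{72085}{304163} \approx 0.23699$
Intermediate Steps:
$t{\left(p,X \right)} = -37 - p X^{2}$ ($t{\left(p,X \right)} = 2 - \left(X p X + 39\right) = 2 - \left(p X^{2} + 39\right) = 2 - \left(39 + p X^{2}\right) = -37 - p X^{2}$)
$E{\left(c,K \right)} = \left(4 + c\right) \left(8 + K\right)$
$d{\left(B,U \right)} = -5 + U \left(80 + 10 U\right)$ ($d{\left(B,U \right)} = \left(32 + 4 U + 8 \cdot 6 + U 6\right) U - 5 = \left(32 + 4 U + 48 + 6 U\right) U - 5 = \left(80 + 10 U\right) U - 5 = U \left(80 + 10 U\right) - 5 = -5 + U \left(80 + 10 U\right)$)
$\frac{d{\left(-19,-89 \right)}}{t{\left(-72,-65 \right)}} = \frac{-5 + 10 \left(-89\right) \left(8 - 89\right)}{-37 - - 72 \left(-65\right)^{2}} = \frac{-5 + 10 \left(-89\right) \left(-81\right)}{-37 - \left(-72\right) 4225} = \frac{-5 + 72090}{-37 + 304200} = \frac{72085}{304163}$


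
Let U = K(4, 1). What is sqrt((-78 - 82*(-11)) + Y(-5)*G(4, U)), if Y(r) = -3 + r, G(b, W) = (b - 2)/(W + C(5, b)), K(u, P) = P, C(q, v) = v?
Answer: 6*sqrt(570)/5 ≈ 28.650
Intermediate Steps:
U = 1
G(b, W) = (-2 + b)/(W + b) (G(b, W) = (b - 2)/(W + b) = (-2 + b)/(W + b))
sqrt((-78 - 82*(-11)) + Y(-5)*G(4, U)) = sqrt((-78 - 82*(-11)) + (-3 - 5)*((-2 + 4)/(1 + 4))) = sqrt((-78 + 902) - 8*2/5) = sqrt(824 - 8*2/5) = sqrt(824 - 16/5) = sqrt(4104/5) = 6*sqrt(570)/5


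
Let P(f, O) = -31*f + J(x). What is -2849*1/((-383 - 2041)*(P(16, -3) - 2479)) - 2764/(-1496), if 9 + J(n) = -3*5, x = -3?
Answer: 2511105745/1359410712 ≈ 1.8472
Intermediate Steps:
J(n) = -24 (J(n) = -9 - 3*5 = -9 - 15 = -24)
P(f, O) = -24 - 31*f (P(f, O) = -31*f - 24 = -24 - 31*f)
-2849*1/((-383 - 2041)*(P(16, -3) - 2479)) - 2764/(-1496) = -2849*1/((-383 - 2041)*((-24 - 31*16) - 2479)) - 2764/(-1496) = -2849*(-1/(2424*((-24 - 496) - 2479))) - 2764*(-1/1496) = -2849*(-1/(2424*(-520 - 2479))) + 691/374 = -2849/((-2424*(-2999))) + 691/374 = -2849/7269576 + 691/374 = 2511105745/1359410712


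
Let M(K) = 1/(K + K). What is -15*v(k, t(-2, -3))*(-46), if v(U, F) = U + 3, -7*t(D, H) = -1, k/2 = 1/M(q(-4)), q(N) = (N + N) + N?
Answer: -31050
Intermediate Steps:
q(N) = 3*N (q(N) = 2*N + N = 3*N)
M(K) = 1/(2*K)
k = -48 (k = 2/((1/(2*((3*(-4)))))) = 2/(((½)/(-12))) = 2/(((½)*(-1/12))) = 2/(-1/24) = 2*(-24) = -48)
t(D, H) = ⅐ (t(D, H) = -⅐*(-1) = ⅐)
v(U, F) = 3 + U
-15*v(k, t(-2, -3))*(-46) = -15*(3 - 48)*(-46) = -15*(-45)*(-46) = 675*(-46) = -31050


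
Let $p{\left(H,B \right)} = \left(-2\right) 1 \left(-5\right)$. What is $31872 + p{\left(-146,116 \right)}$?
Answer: $31882$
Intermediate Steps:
$p{\left(H,B \right)} = 10$ ($p{\left(H,B \right)} = \left(-2\right) \left(-5\right) = 10$)
$31872 + p{\left(-146,116 \right)} = 31872 + 10 = 31882$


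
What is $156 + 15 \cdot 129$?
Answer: $2091$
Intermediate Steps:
$156 + 15 \cdot 129 = 156 + 1935 = 2091$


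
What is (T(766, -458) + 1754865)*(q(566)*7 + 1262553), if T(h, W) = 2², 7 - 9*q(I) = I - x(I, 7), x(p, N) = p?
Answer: 19940622073594/9 ≈ 2.2156e+12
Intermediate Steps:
q(I) = 7/9 (q(I) = 7/9 - (I - I)/9 = 7/9 - ⅑*0 = 7/9 + 0 = 7/9)
T(h, W) = 4
(T(766, -458) + 1754865)*(q(566)*7 + 1262553) = (4 + 1754865)*((7/9)*7 + 1262553) = 1754869*(49/9 + 1262553) = 1754869*(11363026/9) = 19940622073594/9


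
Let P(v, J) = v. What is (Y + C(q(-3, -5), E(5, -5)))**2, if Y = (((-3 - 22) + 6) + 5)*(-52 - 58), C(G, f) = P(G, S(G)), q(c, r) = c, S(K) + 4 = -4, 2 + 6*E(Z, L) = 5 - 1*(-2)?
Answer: 2362369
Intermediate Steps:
E(Z, L) = 5/6 (E(Z, L) = -1/3 + (5 - 1*(-2))/6 = -1/3 + (5 + 2)/6 = -1/3 + (1/6)*7 = -1/3 + 7/6 = 5/6)
S(K) = -8 (S(K) = -4 - 4 = -8)
C(G, f) = G
Y = 1540 (Y = ((-25 + 6) + 5)*(-110) = (-19 + 5)*(-110) = -14*(-110) = 1540)
(Y + C(q(-3, -5), E(5, -5)))**2 = (1540 - 3)**2 = 1537**2 = 2362369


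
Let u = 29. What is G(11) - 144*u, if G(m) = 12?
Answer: -4164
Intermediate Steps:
G(11) - 144*u = 12 - 144*29 = 12 - 4176 = -4164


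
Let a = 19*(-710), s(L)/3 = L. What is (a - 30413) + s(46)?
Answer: -43765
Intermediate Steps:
s(L) = 3*L
a = -13490
(a - 30413) + s(46) = (-13490 - 30413) + 3*46 = -43903 + 138 = -43765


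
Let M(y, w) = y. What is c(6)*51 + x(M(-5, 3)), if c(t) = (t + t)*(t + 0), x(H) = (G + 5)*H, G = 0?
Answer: 3647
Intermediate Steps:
x(H) = 5*H (x(H) = (0 + 5)*H = 5*H)
c(t) = 2*t² (c(t) = (2*t)*t = 2*t²)
c(6)*51 + x(M(-5, 3)) = (2*6²)*51 + 5*(-5) = (2*36)*51 - 25 = 72*51 - 25 = 3672 - 25 = 3647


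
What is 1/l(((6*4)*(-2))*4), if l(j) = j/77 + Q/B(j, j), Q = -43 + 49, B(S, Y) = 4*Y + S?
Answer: -12320/30797 ≈ -0.40004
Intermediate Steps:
B(S, Y) = S + 4*Y
Q = 6
l(j) = j/77 + 6/(5*j) (l(j) = j/77 + 6/(j + 4*j) = j*(1/77) + 6/((5*j)) = j/77 + 6*(1/(5*j)) = j/77 + 6/(5*j))
1/l(((6*4)*(-2))*4) = 1/((((6*4)*(-2))*4)/77 + 6/(5*((((6*4)*(-2))*4)))) = 1/(((24*(-2))*4)/77 + 6/(5*(((24*(-2))*4)))) = 1/((-48*4)/77 + 6/(5*((-48*4)))) = 1/((1/77)*(-192) + (6/5)/(-192)) = 1/(-192/77 + (6/5)*(-1/192)) = 1/(-192/77 - 1/160) = 1/(-30797/12320) = -12320/30797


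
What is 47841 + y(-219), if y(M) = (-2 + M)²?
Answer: 96682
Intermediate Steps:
47841 + y(-219) = 47841 + (-2 - 219)² = 47841 + (-221)² = 47841 + 48841 = 96682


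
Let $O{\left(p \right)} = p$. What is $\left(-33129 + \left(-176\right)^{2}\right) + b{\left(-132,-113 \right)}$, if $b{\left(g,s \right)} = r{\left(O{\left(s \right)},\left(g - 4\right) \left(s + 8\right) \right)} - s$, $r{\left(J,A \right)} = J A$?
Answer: $-1615680$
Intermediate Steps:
$r{\left(J,A \right)} = A J$
$b{\left(g,s \right)} = - s + s \left(-4 + g\right) \left(8 + s\right)$ ($b{\left(g,s \right)} = \left(g - 4\right) \left(s + 8\right) s - s = \left(-4 + g\right) \left(8 + s\right) s - s = s \left(-4 + g\right) \left(8 + s\right) - s = - s + s \left(-4 + g\right) \left(8 + s\right)$)
$\left(-33129 + \left(-176\right)^{2}\right) + b{\left(-132,-113 \right)} = \left(-33129 + \left(-176\right)^{2}\right) - 113 \left(-33 - -452 + 8 \left(-132\right) - -14916\right) = \left(-33129 + 30976\right) - 113 \left(-33 + 452 - 1056 + 14916\right) = -2153 - 1613527 = -1615680$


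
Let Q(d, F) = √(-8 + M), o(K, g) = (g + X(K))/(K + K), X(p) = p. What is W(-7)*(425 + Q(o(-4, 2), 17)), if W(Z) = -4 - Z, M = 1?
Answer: 1275 + 3*I*√7 ≈ 1275.0 + 7.9373*I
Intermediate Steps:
o(K, g) = (K + g)/(2*K) (o(K, g) = (g + K)/(K + K) = (K + g)/((2*K)) = (K + g)*(1/(2*K)) = (K + g)/(2*K))
Q(d, F) = I*√7 (Q(d, F) = √(-8 + 1) = √(-7) = I*√7)
W(-7)*(425 + Q(o(-4, 2), 17)) = (-4 - 1*(-7))*(425 + I*√7) = (-4 + 7)*(425 + I*√7) = 3*(425 + I*√7) = 1275 + 3*I*√7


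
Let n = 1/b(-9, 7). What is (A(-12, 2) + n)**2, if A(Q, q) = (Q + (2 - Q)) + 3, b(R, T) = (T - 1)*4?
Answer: 14641/576 ≈ 25.418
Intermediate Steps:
b(R, T) = -4 + 4*T (b(R, T) = (-1 + T)*4 = -4 + 4*T)
A(Q, q) = 5 (A(Q, q) = 2 + 3 = 5)
n = 1/24 (n = 1/(-4 + 4*7) = 1/(-4 + 28) = 1/24 ≈ 0.041667)
(A(-12, 2) + n)**2 = (5 + 1/24)**2 = (121/24)**2 = 14641/576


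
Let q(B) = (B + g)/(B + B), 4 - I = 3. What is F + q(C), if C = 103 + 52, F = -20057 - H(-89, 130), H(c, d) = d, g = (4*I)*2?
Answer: -6257807/310 ≈ -20186.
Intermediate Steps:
I = 1 (I = 4 - 1*3 = 4 - 3 = 1)
g = 8 (g = (4*1)*2 = 4*2 = 8)
F = -20187 (F = -20057 - 1*130 = -20057 - 130 = -20187)
C = 155
q(B) = (8 + B)/(2*B) (q(B) = (B + 8)/(B + B) = (8 + B)/((2*B)) = (8 + B)*(1/(2*B)) = (8 + B)/(2*B))
F + q(C) = -20187 + (½)*(8 + 155)/155 = -20187 + (½)*(1/155)*163 = -20187 + 163/310 = -6257807/310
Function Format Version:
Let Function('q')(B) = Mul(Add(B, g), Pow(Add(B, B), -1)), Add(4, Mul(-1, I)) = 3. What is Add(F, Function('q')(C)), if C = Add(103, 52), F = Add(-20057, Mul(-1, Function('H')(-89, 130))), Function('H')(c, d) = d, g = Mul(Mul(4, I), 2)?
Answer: Rational(-6257807, 310) ≈ -20186.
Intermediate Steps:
I = 1 (I = Add(4, Mul(-1, 3)) = Add(4, -3) = 1)
g = 8 (g = Mul(Mul(4, 1), 2) = Mul(4, 2) = 8)
F = -20187 (F = Add(-20057, Mul(-1, 130)) = Add(-20057, -130) = -20187)
C = 155
Function('q')(B) = Mul(Rational(1, 2), Pow(B, -1), Add(8, B)) (Function('q')(B) = Mul(Add(B, 8), Pow(Add(B, B), -1)) = Mul(Add(8, B), Pow(Mul(2, B), -1)) = Mul(Add(8, B), Mul(Rational(1, 2), Pow(B, -1))) = Mul(Rational(1, 2), Pow(B, -1), Add(8, B)))
Add(F, Function('q')(C)) = Add(-20187, Mul(Rational(1, 2), Pow(155, -1), Add(8, 155))) = Add(-20187, Mul(Rational(1, 2), Rational(1, 155), 163)) = Add(-20187, Rational(163, 310)) = Rational(-6257807, 310)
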